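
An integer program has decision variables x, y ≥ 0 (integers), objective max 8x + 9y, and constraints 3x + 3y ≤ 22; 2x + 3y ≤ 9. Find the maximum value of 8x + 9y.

33

(x,y)=(3,1): 3·3+3·1=12≤22, 2·3+3·1=9≤9, objective 33.
(x,y)=(4,0): 3·4+3·0=12≤22, 2·4+3·0=8≤9, objective 32.
(x,y)=(2,1): 3·2+3·1=9≤22, 2·2+3·1=7≤9, objective 25.
(x,y)=(3,0): 3·3+3·0=9≤22, 2·3+3·0=6≤9, objective 24.
The best lattice point is (3,1), giving 33.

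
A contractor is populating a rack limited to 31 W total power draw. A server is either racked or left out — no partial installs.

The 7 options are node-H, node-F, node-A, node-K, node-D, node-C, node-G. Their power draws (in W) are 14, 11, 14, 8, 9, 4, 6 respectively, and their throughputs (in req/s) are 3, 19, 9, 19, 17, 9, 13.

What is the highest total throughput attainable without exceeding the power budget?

60

Allowing fractional choices, the relaxed optimum would be about 64.9, but servers are indivisible.
node-K + node-D + node-C + node-G: power draw 8 + 9 + 4 + 6 = 27 ≤ 31, throughput 19 + 17 + 9 + 13 = 58.
node-F + node-K + node-C + node-G: power draw 11 + 8 + 4 + 6 = 29 ≤ 31, throughput 19 + 19 + 9 + 13 = 60.
node-F + node-D + node-C + node-G: power draw 11 + 9 + 4 + 6 = 30 ≤ 31, throughput 19 + 17 + 9 + 13 = 58.
Best is node-F, node-K, node-C, and node-G with total throughput 60.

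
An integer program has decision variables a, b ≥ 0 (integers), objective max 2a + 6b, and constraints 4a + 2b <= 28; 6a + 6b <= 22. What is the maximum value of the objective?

18

(a,b)=(0,3) is feasible, giving 18.
(a,b)=(1,2) is feasible, giving 14.
(a,b)=(0,2) is feasible, giving 12.
No feasible integer point exceeds 18.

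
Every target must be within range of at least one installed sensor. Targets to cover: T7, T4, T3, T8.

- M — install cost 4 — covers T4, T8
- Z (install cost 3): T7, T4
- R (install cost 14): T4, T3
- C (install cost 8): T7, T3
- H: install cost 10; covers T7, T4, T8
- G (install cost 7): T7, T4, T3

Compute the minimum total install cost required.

11

This is a weighted set-cover instance.
The greedy cost-per-new-target heuristic would pick Z, M, and G for 14, but a cheaper cover exists.
Choose M and G: together they cover T7, T4, T3, T8 — every target.
Total install cost: 4 + 7 = 11.
No cover costs less than 11.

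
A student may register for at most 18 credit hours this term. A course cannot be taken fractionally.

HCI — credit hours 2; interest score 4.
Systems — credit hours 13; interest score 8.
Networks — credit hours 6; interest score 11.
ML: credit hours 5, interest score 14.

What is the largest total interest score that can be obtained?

29

HCI + Networks + ML: credit hours 2 + 6 + 5 = 13 ≤ 18, interest score 4 + 11 + 14 = 29.
Networks + ML: credit hours 6 + 5 = 11 ≤ 18, interest score 11 + 14 = 25.
Systems + ML: credit hours 13 + 5 = 18 ≤ 18, interest score 8 + 14 = 22.
Best is HCI, Networks, and ML with total interest score 29.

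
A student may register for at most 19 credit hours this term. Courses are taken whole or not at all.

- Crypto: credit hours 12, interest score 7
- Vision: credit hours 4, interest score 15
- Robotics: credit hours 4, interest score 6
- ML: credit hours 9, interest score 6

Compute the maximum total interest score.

27

Vision + Robotics + ML: credit hours 4 + 4 + 9 = 17 ≤ 19, interest score 15 + 6 + 6 = 27.
Vision + Robotics: credit hours 4 + 4 = 8 ≤ 19, interest score 15 + 6 = 21.
Crypto + Vision: credit hours 12 + 4 = 16 ≤ 19, interest score 7 + 15 = 22.
Best is Vision, Robotics, and ML with total interest score 27.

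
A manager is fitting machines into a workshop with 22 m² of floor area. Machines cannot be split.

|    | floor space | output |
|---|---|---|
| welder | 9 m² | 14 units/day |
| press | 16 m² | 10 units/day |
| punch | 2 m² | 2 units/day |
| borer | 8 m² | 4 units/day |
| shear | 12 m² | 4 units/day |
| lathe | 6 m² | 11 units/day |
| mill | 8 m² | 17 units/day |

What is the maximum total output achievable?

welder + punch + mill: floor space 9 + 2 + 8 = 19 ≤ 22, output 14 + 2 + 17 = 33.
borer + lathe + mill: floor space 8 + 6 + 8 = 22 ≤ 22, output 4 + 11 + 17 = 32.
Best is welder, punch, and mill with total output 33.

33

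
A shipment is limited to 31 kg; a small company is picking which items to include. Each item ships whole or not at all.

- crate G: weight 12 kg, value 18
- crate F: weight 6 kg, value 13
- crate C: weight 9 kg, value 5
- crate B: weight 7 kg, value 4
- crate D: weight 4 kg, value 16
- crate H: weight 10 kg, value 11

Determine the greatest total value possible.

52

Take crate G, crate F, crate C, and crate D: weight 12 + 6 + 9 + 4 = 31 ≤ 31, value 18 + 13 + 5 + 16 = 52.
No other feasible combination does better.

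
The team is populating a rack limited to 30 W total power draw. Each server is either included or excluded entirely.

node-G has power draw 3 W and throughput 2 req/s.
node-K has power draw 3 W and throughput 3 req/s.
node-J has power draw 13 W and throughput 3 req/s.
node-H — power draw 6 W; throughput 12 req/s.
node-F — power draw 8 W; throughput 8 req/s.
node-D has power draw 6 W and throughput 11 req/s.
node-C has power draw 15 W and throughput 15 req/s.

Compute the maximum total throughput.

node-G + node-H + node-D + node-C: power draw 3 + 6 + 6 + 15 = 30 ≤ 30, throughput 2 + 12 + 11 + 15 = 40.
node-K + node-H + node-D + node-C: power draw 3 + 6 + 6 + 15 = 30 ≤ 30, throughput 3 + 12 + 11 + 15 = 41.
node-H + node-D + node-C: power draw 6 + 6 + 15 = 27 ≤ 30, throughput 12 + 11 + 15 = 38.
Best is node-K, node-H, node-D, and node-C with total throughput 41.

41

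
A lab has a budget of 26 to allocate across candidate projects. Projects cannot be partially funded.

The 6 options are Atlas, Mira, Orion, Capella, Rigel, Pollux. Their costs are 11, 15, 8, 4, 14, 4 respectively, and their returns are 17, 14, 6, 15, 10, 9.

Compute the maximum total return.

41

Allowing fractional choices, the relaxed optimum would be about 47.5, but projects are indivisible.
Mira + Capella + Pollux: cost 15 + 4 + 4 = 23 ≤ 26, return 14 + 15 + 9 = 38.
Atlas + Orion + Capella: cost 11 + 8 + 4 = 23 ≤ 26, return 17 + 6 + 15 = 38.
Atlas + Capella + Pollux: cost 11 + 4 + 4 = 19 ≤ 26, return 17 + 15 + 9 = 41.
Best is Atlas, Capella, and Pollux with total return 41.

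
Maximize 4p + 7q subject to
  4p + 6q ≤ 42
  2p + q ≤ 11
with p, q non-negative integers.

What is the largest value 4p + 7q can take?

49

(p,q)=(0,7): 4·0+6·7=42≤42, 2·0+1·7=7≤11, objective 49.
(p,q)=(1,6): 4·1+6·6=40≤42, 2·1+1·6=8≤11, objective 46.
The best lattice point is (0,7), giving 49.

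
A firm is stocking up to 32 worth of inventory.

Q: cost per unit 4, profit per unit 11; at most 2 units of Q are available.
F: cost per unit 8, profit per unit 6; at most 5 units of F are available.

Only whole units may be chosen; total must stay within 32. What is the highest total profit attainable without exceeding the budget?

Q has the best ratio (11/4); taking only Q gives at most 2×11 = 22 (stopped by the supply cap of 2).
Mixing does better — 2×Q and 3×F: cost 32 ≤ 32, profit 2·11 + 3·6 = 40.

40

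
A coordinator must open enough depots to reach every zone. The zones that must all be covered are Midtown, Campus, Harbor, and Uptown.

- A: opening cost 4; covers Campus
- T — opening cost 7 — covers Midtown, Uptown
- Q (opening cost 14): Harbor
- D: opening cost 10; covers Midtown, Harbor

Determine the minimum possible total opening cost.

Choose A, T, and D: together they cover Midtown, Campus, Harbor, Uptown — every zone.
Total opening cost: 4 + 7 + 10 = 21.
No cover costs less than 21.

21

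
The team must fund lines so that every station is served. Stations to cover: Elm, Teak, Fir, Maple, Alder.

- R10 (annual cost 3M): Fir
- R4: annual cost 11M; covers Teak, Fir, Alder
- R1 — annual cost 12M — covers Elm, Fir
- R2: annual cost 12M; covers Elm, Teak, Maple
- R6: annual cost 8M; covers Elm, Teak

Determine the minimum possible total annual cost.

The greedy cost-per-new-station heuristic would pick R10, R2, and R4 for 26, but a cheaper cover exists.
Choose R4 and R2: together they cover Elm, Teak, Fir, Maple, Alder — every station.
Total annual cost: 11 + 12 = 23.
No cover costs less than 23.

23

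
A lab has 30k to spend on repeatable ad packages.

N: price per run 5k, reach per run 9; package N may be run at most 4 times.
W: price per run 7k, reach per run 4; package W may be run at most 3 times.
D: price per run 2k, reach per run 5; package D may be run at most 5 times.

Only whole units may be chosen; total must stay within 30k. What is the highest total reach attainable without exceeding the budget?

61

Take 4×N and 5×D: price 30 ≤ 30, reach 4·9 + 5·5 = 61.
D has the best ratio (5/2) and is taken to its limit of 5; remaining capacity is filled optimally with the others.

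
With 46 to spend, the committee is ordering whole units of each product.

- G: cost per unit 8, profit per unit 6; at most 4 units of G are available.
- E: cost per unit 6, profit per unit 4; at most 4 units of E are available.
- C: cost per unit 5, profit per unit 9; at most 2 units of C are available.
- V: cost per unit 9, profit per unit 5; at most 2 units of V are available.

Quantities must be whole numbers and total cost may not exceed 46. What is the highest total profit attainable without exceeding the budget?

44

C has the best ratio (9/5); taking only C gives at most 2×9 = 18 (stopped by the supply cap of 2).
Mixing does better — 3×G, 2×E, and 2×C: cost 46 ≤ 46, profit 3·6 + 2·4 + 2·9 = 44.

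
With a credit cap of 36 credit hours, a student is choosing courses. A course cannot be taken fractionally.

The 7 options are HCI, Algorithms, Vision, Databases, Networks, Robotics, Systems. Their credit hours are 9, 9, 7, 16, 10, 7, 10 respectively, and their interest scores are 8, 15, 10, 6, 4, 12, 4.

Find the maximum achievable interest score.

Take HCI, Algorithms, Vision, and Robotics: credit hours 9 + 9 + 7 + 7 = 32 ≤ 36, interest score 8 + 15 + 10 + 12 = 45.
No other feasible combination does better.

45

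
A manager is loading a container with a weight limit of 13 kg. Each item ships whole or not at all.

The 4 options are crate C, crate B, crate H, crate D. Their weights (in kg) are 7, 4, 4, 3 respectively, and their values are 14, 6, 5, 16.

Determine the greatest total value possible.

crate C + crate D: weight 7 + 3 = 10 ≤ 13, value 14 + 16 = 30.
crate B + crate H + crate D: weight 4 + 4 + 3 = 11 ≤ 13, value 6 + 5 + 16 = 27.
Best is crate C and crate D with total value 30.

30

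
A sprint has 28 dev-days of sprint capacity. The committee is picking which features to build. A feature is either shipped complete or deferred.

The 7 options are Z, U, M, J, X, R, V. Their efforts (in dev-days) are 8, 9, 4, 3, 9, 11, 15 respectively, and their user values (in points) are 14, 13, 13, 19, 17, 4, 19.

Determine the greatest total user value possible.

U + M + J + X: effort 9 + 4 + 3 + 9 = 25 ≤ 28, user value 13 + 13 + 19 + 17 = 62.
Z + M + J + X: effort 8 + 4 + 3 + 9 = 24 ≤ 28, user value 14 + 13 + 19 + 17 = 63.
Z + U + M + J: effort 8 + 9 + 4 + 3 = 24 ≤ 28, user value 14 + 13 + 13 + 19 = 59.
Best is Z, M, J, and X with total user value 63.

63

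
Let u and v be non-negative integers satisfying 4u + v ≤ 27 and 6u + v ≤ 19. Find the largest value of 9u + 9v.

171

(u,v)=(0,19) is feasible, giving 171.
(u,v)=(0,18) is feasible, giving 162.
The best lattice point is (0,19), giving 171.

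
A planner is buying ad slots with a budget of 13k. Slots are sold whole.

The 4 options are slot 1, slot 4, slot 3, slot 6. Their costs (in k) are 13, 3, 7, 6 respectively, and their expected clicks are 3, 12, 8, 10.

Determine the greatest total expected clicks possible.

slot 3 + slot 6: cost 7 + 6 = 13 ≤ 13, expected clicks 8 + 10 = 18.
slot 4 + slot 3: cost 3 + 7 = 10 ≤ 13, expected clicks 12 + 8 = 20.
slot 4 + slot 6: cost 3 + 6 = 9 ≤ 13, expected clicks 12 + 10 = 22.
Best is slot 4 and slot 6 with total expected clicks 22.

22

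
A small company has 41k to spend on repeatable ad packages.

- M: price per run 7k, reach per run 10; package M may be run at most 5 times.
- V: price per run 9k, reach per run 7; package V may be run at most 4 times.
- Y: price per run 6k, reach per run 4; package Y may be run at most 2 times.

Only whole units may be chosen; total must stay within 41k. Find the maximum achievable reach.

54

M has the best ratio (10/7); taking only M gives at most 5×10 = 50 (stopped by the price limit).
Mixing does better — 5×M and 1×Y: price 41 ≤ 41, reach 5·10 + 1·4 = 54.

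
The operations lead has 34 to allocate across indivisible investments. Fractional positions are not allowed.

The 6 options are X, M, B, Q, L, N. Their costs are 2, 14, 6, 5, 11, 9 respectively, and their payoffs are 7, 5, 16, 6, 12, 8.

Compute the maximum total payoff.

Allowing fractional choices, the relaxed optimum would be about 49.4, but investments are indivisible.
X + B + Q + L + N: cost 2 + 6 + 5 + 11 + 9 = 33 ≤ 34, payoff 7 + 16 + 6 + 12 + 8 = 49.
X + B + L + N: cost 2 + 6 + 11 + 9 = 28 ≤ 34, payoff 7 + 16 + 12 + 8 = 43.
B + Q + L + N: cost 6 + 5 + 11 + 9 = 31 ≤ 34, payoff 16 + 6 + 12 + 8 = 42.
Best is X, B, Q, L, and N with total payoff 49.

49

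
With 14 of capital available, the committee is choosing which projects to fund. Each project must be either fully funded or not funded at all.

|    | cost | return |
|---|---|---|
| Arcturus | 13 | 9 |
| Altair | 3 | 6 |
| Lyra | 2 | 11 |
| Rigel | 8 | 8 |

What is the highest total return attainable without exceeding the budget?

25

Altair + Lyra + Rigel: cost 3 + 2 + 8 = 13 ≤ 14, return 6 + 11 + 8 = 25.
Lyra + Rigel: cost 2 + 8 = 10 ≤ 14, return 11 + 8 = 19.
Best is Altair, Lyra, and Rigel with total return 25.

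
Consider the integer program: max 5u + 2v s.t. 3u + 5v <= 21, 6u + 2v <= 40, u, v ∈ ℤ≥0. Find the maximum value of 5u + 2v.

30

(u,v)=(6,0): 3·6+5·0=18≤21, 6·6+2·0=36≤40, objective 30.
(u,v)=(5,1): 3·5+5·1=20≤21, 6·5+2·1=32≤40, objective 27.
(u,v)=(5,0): 3·5+5·0=15≤21, 6·5+2·0=30≤40, objective 25.
The best lattice point is (6,0), giving 30.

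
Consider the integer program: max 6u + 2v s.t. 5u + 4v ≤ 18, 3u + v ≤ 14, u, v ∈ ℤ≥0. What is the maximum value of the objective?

Relaxing integrality, the LP optimum is 21.60 at (u,v) = (3.6, 0), which is not an integer point.
(u,v)=(3,0): 5·3+4·0=15≤18, 3·3+1·0=9≤14, objective 18.
(u,v)=(2,1): 5·2+4·1=14≤18, 3·2+1·1=7≤14, objective 14.
(u,v)=(2,0): 5·2+4·0=10≤18, 3·2+1·0=6≤14, objective 12.
No feasible integer point exceeds 18.

18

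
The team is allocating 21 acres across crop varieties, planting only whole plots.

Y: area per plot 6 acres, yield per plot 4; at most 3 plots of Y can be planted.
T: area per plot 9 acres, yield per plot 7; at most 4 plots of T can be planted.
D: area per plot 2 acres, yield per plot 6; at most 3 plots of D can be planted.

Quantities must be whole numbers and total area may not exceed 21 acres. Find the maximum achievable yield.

This is a bounded integer knapsack.
D has the best ratio (6/2); taking only D gives at most 3×6 = 18 (stopped by the supply cap of 3).
Mixing does better — 1×Y, 1×T, and 3×D: area 21 ≤ 21, yield 1·4 + 1·7 + 3·6 = 29.

29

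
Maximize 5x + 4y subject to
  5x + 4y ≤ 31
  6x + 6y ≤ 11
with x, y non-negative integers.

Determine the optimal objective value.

5

(x,y)=(1,0) is feasible, giving 5.
(x,y)=(0,1) is feasible, giving 4.
No feasible integer point exceeds 5.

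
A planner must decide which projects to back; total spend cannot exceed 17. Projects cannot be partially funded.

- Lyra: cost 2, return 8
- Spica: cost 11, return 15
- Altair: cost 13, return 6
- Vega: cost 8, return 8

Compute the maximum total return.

23

Allowing fractional choices, the relaxed optimum would be about 27.0, but projects are indivisible.
Lyra + Spica: cost 2 + 11 = 13 ≤ 17, return 8 + 15 = 23.
Lyra + Vega: cost 2 + 8 = 10 ≤ 17, return 8 + 8 = 16.
Spica: cost 11 ≤ 17, return 15.
Best is Lyra and Spica with total return 23.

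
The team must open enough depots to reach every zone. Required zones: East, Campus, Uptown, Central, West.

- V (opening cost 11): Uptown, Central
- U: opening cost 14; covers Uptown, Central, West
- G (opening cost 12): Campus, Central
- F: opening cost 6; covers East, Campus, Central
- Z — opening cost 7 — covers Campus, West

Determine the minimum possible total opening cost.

This is a weighted set-cover instance.
Choose U and F: together they cover East, Campus, Uptown, Central, West — every zone.
Total opening cost: 14 + 6 = 20.

20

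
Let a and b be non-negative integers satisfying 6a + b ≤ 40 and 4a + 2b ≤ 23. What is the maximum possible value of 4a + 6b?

The continuous relaxation peaks at (0, 11.5) with value 69.00; rounding to a feasible lattice point costs some objective.
(a,b)=(0,11): 6·0+1·11=11≤40, 4·0+2·11=22≤23, objective 66.
(a,b)=(0,10): 6·0+1·10=10≤40, 4·0+2·10=20≤23, objective 60.
Maximum is 66 at (a,b)=(0,11).

66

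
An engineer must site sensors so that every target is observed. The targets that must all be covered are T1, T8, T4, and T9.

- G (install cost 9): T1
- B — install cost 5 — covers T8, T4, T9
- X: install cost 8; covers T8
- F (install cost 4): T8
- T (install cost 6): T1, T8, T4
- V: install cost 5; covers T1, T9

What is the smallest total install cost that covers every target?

Choose B and V: together they cover T1, T8, T4, T9 — every target.
Total install cost: 5 + 5 = 10.
No cover costs less than 10.

10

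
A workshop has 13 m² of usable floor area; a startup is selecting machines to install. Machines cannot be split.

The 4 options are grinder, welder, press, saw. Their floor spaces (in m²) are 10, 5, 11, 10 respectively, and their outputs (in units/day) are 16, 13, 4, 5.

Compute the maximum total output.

This is a 0-1 knapsack instance.
grinder: floor space 10 ≤ 13, output 16.
saw: floor space 10 ≤ 13, output 5.
welder: floor space 5 ≤ 13, output 13.
Best is grinder with total output 16.

16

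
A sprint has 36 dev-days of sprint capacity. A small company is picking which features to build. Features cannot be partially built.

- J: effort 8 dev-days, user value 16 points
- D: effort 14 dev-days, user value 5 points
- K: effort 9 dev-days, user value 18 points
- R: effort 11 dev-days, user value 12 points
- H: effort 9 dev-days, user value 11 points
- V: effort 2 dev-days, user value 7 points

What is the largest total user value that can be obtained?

53

Allowing fractional choices, the relaxed optimum would be about 60.7, but features are indivisible.
K + R + H + V: effort 9 + 11 + 9 + 2 = 31 ≤ 36, user value 18 + 12 + 11 + 7 = 48.
J + K + H + V: effort 8 + 9 + 9 + 2 = 28 ≤ 36, user value 16 + 18 + 11 + 7 = 52.
J + K + R + V: effort 8 + 9 + 11 + 2 = 30 ≤ 36, user value 16 + 18 + 12 + 7 = 53.
Best is J, K, R, and V with total user value 53.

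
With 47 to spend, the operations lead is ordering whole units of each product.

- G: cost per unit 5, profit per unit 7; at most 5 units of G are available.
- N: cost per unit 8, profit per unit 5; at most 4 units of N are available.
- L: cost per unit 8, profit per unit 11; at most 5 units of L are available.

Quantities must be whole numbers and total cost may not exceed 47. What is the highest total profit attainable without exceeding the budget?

65

3×G and 4×L: cost 47 ≤ 47, profit 3·7 + 4·11 = 65.
1×G and 5×L: cost 45 ≤ 47, profit 1·7 + 5·11 = 62.
Best is 65.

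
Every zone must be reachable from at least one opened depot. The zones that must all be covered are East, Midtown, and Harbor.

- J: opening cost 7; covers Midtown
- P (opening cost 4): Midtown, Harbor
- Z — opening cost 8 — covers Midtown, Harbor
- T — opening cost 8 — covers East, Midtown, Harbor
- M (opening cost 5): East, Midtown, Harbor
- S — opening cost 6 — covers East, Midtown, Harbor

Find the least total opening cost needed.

5

M alone covers East, Midtown, Harbor — every zone.
Total opening cost: 5.
No cover costs less than 5.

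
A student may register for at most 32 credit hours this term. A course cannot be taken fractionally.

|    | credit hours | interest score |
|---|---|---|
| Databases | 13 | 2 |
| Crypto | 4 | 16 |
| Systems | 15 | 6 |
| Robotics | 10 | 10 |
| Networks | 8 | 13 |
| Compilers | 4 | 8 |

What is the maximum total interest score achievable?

Crypto + Robotics + Networks + Compilers: credit hours 4 + 10 + 8 + 4 = 26 ≤ 32, interest score 16 + 10 + 13 + 8 = 47.
Crypto + Robotics + Networks: credit hours 4 + 10 + 8 = 22 ≤ 32, interest score 16 + 10 + 13 = 39.
Crypto + Systems + Networks + Compilers: credit hours 4 + 15 + 8 + 4 = 31 ≤ 32, interest score 16 + 6 + 13 + 8 = 43.
Best is Crypto, Robotics, Networks, and Compilers with total interest score 47.

47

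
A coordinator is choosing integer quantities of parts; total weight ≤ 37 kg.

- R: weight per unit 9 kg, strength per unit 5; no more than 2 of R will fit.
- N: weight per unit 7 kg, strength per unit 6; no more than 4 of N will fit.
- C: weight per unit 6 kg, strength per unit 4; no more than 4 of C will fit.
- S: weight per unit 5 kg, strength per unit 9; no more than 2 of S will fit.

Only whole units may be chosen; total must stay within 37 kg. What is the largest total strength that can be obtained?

S has the best ratio (9/5); taking only S gives at most 2×9 = 18 (stopped by the supply cap of 2).
Mixing does better — 3×N, 1×C, and 2×S: weight 37 ≤ 37, strength 3·6 + 1·4 + 2·9 = 40.

40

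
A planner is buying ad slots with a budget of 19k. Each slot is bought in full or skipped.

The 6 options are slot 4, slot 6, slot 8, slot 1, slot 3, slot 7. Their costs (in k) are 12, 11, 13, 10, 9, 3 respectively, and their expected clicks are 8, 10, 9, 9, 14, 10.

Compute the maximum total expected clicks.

24

This is an integer program with binary decision variables.
Allowing fractional choices, the relaxed optimum would be about 30.4, but ad slots are indivisible.
slot 6 + slot 7: cost 11 + 3 = 14 ≤ 19, expected clicks 10 + 10 = 20.
slot 3 + slot 7: cost 9 + 3 = 12 ≤ 19, expected clicks 14 + 10 = 24.
slot 1 + slot 3: cost 10 + 9 = 19 ≤ 19, expected clicks 9 + 14 = 23.
Best is slot 3 and slot 7 with total expected clicks 24.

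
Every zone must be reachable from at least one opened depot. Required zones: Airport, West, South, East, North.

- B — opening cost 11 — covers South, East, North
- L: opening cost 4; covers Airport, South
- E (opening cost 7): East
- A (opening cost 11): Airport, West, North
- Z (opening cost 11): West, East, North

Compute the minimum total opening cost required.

This is a weighted set-cover instance.
Choose L and Z: together they cover Airport, West, South, East, North — every zone.
Total opening cost: 4 + 11 = 15.

15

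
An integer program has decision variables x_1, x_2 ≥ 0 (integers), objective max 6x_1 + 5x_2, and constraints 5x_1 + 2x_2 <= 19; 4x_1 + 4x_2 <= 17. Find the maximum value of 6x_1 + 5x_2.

Relaxing integrality, the LP optimum is 24.75 at (x_1,x_2) = (3.5, 0.75), which is not an integer point.
(x_1,x_2)=(3,1): 5·3+2·1=17≤19, 4·3+4·1=16≤17, objective 23.
(x_1,x_2)=(2,2): 5·2+2·2=14≤19, 4·2+4·2=16≤17, objective 22.
(x_1,x_2)=(3,0): 5·3+2·0=15≤19, 4·3+4·0=12≤17, objective 18.
(x_1,x_2)=(2,1): 5·2+2·1=12≤19, 4·2+4·1=12≤17, objective 17.
Maximum is 23 at (x_1,x_2)=(3,1).

23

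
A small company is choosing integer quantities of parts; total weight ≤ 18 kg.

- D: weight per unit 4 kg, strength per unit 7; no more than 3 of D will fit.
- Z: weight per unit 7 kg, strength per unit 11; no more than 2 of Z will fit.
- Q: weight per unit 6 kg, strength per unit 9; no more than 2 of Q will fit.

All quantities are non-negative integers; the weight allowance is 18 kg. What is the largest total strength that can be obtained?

30

D has the best ratio (7/4); taking only D gives at most 3×7 = 21 (stopped by the supply cap of 3).
Mixing does better — 3×D and 1×Q: weight 18 ≤ 18, strength 3·7 + 1·9 = 30.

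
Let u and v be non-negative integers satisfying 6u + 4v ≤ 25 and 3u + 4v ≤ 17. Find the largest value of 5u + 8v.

(u,v)=(0,4): 6·0+4·4=16≤25, 3·0+4·4=16≤17, objective 32.
(u,v)=(1,3): 6·1+4·3=18≤25, 3·1+4·3=15≤17, objective 29.
(u,v)=(0,3): 6·0+4·3=12≤25, 3·0+4·3=12≤17, objective 24.
The best lattice point is (0,4), giving 32.

32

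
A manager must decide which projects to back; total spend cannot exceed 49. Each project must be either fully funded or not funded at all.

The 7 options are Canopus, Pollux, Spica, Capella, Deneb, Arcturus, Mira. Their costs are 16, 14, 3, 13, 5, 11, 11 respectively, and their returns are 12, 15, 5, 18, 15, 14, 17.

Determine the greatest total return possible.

70

Take Pollux, Spica, Capella, Deneb, and Mira: cost 14 + 3 + 13 + 5 + 11 = 46 ≤ 49, return 15 + 5 + 18 + 15 + 17 = 70.
No other feasible combination does better.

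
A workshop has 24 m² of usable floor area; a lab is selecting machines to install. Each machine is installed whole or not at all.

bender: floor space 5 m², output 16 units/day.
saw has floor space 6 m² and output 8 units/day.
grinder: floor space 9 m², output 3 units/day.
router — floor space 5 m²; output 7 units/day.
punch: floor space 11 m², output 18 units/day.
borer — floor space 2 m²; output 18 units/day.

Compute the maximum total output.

bender + punch + borer: floor space 5 + 11 + 2 = 18 ≤ 24, output 16 + 18 + 18 = 52.
bender + router + punch + borer: floor space 5 + 5 + 11 + 2 = 23 ≤ 24, output 16 + 7 + 18 + 18 = 59.
bender + saw + punch + borer: floor space 5 + 6 + 11 + 2 = 24 ≤ 24, output 16 + 8 + 18 + 18 = 60.
Best is bender, saw, punch, and borer with total output 60.

60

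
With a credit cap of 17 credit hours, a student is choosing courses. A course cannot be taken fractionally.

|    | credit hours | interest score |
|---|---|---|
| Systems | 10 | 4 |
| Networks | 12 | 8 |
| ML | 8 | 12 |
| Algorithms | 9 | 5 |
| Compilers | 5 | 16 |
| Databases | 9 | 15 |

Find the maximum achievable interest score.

31

Compilers + Databases: credit hours 5 + 9 = 14 ≤ 17, interest score 16 + 15 = 31.
ML + Compilers: credit hours 8 + 5 = 13 ≤ 17, interest score 12 + 16 = 28.
ML + Databases: credit hours 8 + 9 = 17 ≤ 17, interest score 12 + 15 = 27.
Best is Compilers and Databases with total interest score 31.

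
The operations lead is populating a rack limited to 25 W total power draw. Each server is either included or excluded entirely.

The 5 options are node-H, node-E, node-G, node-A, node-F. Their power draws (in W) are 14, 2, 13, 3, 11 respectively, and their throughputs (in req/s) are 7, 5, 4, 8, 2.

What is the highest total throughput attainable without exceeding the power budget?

Allowing fractional choices, the relaxed optimum would be about 21.8, but servers are indivisible.
node-E + node-G + node-A: power draw 2 + 13 + 3 = 18 ≤ 25, throughput 5 + 4 + 8 = 17.
node-H + node-E + node-A: power draw 14 + 2 + 3 = 19 ≤ 25, throughput 7 + 5 + 8 = 20.
node-E + node-A + node-F: power draw 2 + 3 + 11 = 16 ≤ 25, throughput 5 + 8 + 2 = 15.
Best is node-H, node-E, and node-A with total throughput 20.

20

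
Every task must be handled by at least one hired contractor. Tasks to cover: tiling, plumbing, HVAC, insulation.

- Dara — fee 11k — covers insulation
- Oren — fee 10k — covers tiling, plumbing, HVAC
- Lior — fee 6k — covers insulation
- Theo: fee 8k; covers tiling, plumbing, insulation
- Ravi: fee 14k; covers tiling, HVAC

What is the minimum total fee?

16

This is an integer covering problem.
The greedy cost-per-new-task heuristic would pick Theo and Oren for 18, but a cheaper cover exists.
Choose Oren and Lior: together they cover tiling, plumbing, HVAC, insulation — every task.
Total fee: 10 + 6 = 16.
No cover costs less than 16.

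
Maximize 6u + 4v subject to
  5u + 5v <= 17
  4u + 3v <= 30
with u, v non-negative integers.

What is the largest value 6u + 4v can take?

18

The continuous relaxation peaks at (3.4, 0) with value 20.40; rounding to a feasible lattice point costs some objective.
(u,v)=(3,0): 5·3+5·0=15≤17, 4·3+3·0=12≤30, objective 18.
(u,v)=(2,1): 5·2+5·1=15≤17, 4·2+3·1=11≤30, objective 16.
(u,v)=(2,0): 5·2+5·0=10≤17, 4·2+3·0=8≤30, objective 12.
The best lattice point is (3,0), giving 18.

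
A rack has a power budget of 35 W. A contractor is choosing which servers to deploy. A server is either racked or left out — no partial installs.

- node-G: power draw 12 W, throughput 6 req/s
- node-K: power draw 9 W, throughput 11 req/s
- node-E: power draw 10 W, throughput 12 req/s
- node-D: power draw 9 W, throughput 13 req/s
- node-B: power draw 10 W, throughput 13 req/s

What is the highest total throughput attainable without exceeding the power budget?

Treat it as a binary knapsack problem.
node-K + node-D + node-B: power draw 9 + 9 + 10 = 28 ≤ 35, throughput 11 + 13 + 13 = 37.
node-E + node-D + node-B: power draw 10 + 9 + 10 = 29 ≤ 35, throughput 12 + 13 + 13 = 38.
Best is node-E, node-D, and node-B with total throughput 38.

38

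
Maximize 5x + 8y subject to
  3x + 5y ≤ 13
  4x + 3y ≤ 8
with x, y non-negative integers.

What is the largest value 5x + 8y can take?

16

Relaxing integrality, the LP optimum is 20.82 at (x,y) = (0.0909, 2.55), which is not an integer point.
(x,y)=(0,2): 3·0+5·2=10≤13, 4·0+3·2=6≤8, objective 16.
(x,y)=(1,1): 3·1+5·1=8≤13, 4·1+3·1=7≤8, objective 13.
The best lattice point is (0,2), giving 16.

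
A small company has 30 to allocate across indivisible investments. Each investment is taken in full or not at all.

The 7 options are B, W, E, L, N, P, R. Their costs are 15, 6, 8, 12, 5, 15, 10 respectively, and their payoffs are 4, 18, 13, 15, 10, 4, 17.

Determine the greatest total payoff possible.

58

This is a 0-1 knapsack instance.
Allowing fractional choices, the relaxed optimum would be about 59.2, but investments are indivisible.
W + E + N + R: cost 6 + 8 + 5 + 10 = 29 ≤ 30, payoff 18 + 13 + 10 + 17 = 58.
W + L + R: cost 6 + 12 + 10 = 28 ≤ 30, payoff 18 + 15 + 17 = 50.
Best is W, E, N, and R with total payoff 58.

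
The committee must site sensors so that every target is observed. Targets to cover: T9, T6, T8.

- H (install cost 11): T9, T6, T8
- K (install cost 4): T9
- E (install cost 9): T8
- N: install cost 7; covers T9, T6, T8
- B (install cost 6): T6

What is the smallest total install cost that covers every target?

N alone covers T9, T6, T8 — every target.
Total install cost: 7.
No cover costs less than 7.

7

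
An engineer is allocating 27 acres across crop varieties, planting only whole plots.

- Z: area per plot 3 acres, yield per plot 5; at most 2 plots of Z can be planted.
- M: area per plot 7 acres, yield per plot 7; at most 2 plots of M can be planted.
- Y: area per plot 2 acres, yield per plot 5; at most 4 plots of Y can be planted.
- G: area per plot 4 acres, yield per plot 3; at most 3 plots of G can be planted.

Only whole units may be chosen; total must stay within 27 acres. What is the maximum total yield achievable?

Y has the best ratio (5/2); taking only Y gives at most 4×5 = 20 (stopped by the supply cap of 4).
Mixing does better — 2×Z, 1×M, 4×Y, and 1×G: area 25 ≤ 27, yield 2·5 + 1·7 + 4·5 + 1·3 = 40.

40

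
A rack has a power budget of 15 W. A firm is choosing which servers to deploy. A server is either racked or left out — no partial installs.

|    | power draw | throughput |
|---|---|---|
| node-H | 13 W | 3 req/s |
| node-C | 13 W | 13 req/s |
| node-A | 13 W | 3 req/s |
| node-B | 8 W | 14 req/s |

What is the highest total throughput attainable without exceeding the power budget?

14

Take node-B: power draw 8 ≤ 15, throughput 14.
No other feasible combination does better.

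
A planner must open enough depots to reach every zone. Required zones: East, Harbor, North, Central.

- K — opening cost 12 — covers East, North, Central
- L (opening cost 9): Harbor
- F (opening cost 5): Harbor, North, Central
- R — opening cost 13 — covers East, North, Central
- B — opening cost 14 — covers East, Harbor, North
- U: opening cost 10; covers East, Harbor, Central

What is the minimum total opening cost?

This is a weighted set-cover instance.
Choose F and U: together they cover East, Harbor, North, Central — every zone.
Total opening cost: 5 + 10 = 15.

15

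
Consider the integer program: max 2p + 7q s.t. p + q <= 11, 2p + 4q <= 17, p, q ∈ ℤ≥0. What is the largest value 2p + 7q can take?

28

(p,q)=(0,4) is feasible, giving 28.
(p,q)=(1,3) is feasible, giving 23.
The best lattice point is (0,4), giving 28.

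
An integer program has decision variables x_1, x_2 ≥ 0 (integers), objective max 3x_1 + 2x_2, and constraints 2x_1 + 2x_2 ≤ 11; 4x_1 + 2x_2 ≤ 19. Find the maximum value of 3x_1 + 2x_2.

(x_1,x_2)=(4,1): 2·4+2·1=10≤11, 4·4+2·1=18≤19, objective 14.
(x_1,x_2)=(3,2): 2·3+2·2=10≤11, 4·3+2·2=16≤19, objective 13.
(x_1,x_2)=(4,0): 2·4+2·0=8≤11, 4·4+2·0=16≤19, objective 12.
(x_1,x_2)=(3,1): 2·3+2·1=8≤11, 4·3+2·1=14≤19, objective 11.
No feasible integer point exceeds 14.

14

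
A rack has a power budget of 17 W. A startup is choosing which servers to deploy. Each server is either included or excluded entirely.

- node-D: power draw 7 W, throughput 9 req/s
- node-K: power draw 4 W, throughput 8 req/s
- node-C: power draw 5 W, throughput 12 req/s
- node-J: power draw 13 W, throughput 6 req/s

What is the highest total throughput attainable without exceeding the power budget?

29

Allowing fractional choices, the relaxed optimum would be about 29.5, but servers are indivisible.
node-K + node-C: power draw 4 + 5 = 9 ≤ 17, throughput 8 + 12 = 20.
node-D + node-C: power draw 7 + 5 = 12 ≤ 17, throughput 9 + 12 = 21.
node-D + node-K + node-C: power draw 7 + 4 + 5 = 16 ≤ 17, throughput 9 + 8 + 12 = 29.
Best is node-D, node-K, and node-C with total throughput 29.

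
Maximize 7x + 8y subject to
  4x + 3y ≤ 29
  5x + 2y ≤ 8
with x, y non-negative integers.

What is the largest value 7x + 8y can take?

32

(x,y)=(0,4): 4·0+3·4=12≤29, 5·0+2·4=8≤8, objective 32.
(x,y)=(0,3): 4·0+3·3=9≤29, 5·0+2·3=6≤8, objective 24.
The best lattice point is (0,4), giving 32.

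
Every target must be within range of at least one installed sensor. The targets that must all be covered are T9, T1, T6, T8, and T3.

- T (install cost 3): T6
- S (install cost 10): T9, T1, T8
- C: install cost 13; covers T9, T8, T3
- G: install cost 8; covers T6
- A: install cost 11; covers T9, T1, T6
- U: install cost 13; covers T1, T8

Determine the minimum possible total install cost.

24

The greedy cost-per-new-target heuristic would pick T, S, and C for 26, but a cheaper cover exists.
Choose C and A: together they cover T9, T1, T6, T8, T3 — every target.
Total install cost: 13 + 11 = 24.
No cover costs less than 24.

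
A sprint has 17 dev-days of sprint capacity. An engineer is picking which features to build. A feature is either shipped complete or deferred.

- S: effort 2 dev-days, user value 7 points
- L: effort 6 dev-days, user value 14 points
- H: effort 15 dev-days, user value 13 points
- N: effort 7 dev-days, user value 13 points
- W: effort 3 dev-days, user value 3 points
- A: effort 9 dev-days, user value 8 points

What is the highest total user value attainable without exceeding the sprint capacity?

34

Allowing fractional choices, the relaxed optimum would be about 36.0, but features are indivisible.
L + N + W: effort 6 + 7 + 3 = 16 ≤ 17, user value 14 + 13 + 3 = 30.
S + L + A: effort 2 + 6 + 9 = 17 ≤ 17, user value 7 + 14 + 8 = 29.
S + L + N: effort 2 + 6 + 7 = 15 ≤ 17, user value 7 + 14 + 13 = 34.
Best is S, L, and N with total user value 34.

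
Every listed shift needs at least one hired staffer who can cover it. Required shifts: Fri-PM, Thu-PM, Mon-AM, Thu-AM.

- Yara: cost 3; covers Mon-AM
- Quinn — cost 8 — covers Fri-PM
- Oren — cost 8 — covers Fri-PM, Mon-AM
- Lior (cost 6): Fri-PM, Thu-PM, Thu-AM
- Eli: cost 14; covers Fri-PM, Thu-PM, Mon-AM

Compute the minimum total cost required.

9

Choose Yara and Lior: together they cover Fri-PM, Thu-PM, Mon-AM, Thu-AM — every shift.
Total cost: 3 + 6 = 9.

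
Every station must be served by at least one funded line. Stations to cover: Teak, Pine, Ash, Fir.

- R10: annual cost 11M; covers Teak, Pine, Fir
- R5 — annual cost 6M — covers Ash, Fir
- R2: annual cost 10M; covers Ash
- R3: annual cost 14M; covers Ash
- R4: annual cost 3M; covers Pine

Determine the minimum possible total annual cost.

The greedy cost-per-new-station heuristic would pick R5, R4, and R10 for 20, but a cheaper cover exists.
Choose R10 and R5: together they cover Teak, Pine, Ash, Fir — every station.
Total annual cost: 11 + 6 = 17.
No cover costs less than 17.

17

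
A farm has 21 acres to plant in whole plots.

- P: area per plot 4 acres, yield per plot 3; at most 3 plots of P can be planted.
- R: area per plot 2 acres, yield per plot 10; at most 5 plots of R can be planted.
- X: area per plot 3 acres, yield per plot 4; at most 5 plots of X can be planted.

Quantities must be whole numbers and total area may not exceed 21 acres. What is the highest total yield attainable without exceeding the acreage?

This is a bounded integer knapsack.
Take 5×R and 3×X: area 19 ≤ 21, yield 5·10 + 3·4 = 62.
R has the best ratio (10/2) and is taken to its limit of 5; remaining capacity is filled optimally with the others.

62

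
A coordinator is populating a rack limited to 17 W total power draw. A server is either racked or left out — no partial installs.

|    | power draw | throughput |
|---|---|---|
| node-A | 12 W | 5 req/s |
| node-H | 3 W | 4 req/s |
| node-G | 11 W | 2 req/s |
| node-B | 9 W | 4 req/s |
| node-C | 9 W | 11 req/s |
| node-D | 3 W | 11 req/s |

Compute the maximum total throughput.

Allowing fractional choices, the relaxed optimum would be about 26.9, but servers are indivisible.
node-H + node-C + node-D: power draw 3 + 9 + 3 = 15 ≤ 17, throughput 4 + 11 + 11 = 26.
node-C + node-D: power draw 9 + 3 = 12 ≤ 17, throughput 11 + 11 = 22.
Best is node-H, node-C, and node-D with total throughput 26.

26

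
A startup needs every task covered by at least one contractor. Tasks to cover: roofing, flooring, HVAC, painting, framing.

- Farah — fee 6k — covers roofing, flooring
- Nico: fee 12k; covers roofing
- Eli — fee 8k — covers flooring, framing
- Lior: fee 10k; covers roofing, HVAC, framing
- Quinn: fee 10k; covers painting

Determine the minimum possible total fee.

This is an integer covering problem.
Choose Farah, Lior, and Quinn: together they cover roofing, flooring, HVAC, painting, framing — every task.
Total fee: 6 + 10 + 10 = 26.
No cover costs less than 26.

26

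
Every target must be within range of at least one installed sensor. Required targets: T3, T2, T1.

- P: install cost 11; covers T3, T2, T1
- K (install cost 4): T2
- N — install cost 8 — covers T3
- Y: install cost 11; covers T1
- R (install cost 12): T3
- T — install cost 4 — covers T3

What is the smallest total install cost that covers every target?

P alone covers T3, T2, T1 — every target.
Total install cost: 11.
No cover costs less than 11.

11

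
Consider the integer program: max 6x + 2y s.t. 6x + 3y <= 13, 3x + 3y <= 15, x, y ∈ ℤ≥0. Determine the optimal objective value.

(x,y)=(2,0): 6·2+3·0=12≤13, 3·2+3·0=6≤15, objective 12.
(x,y)=(1,1): 6·1+3·1=9≤13, 3·1+3·1=6≤15, objective 8.
(x,y)=(1,0): 6·1+3·0=6≤13, 3·1+3·0=3≤15, objective 6.
The best lattice point is (2,0), giving 12.

12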